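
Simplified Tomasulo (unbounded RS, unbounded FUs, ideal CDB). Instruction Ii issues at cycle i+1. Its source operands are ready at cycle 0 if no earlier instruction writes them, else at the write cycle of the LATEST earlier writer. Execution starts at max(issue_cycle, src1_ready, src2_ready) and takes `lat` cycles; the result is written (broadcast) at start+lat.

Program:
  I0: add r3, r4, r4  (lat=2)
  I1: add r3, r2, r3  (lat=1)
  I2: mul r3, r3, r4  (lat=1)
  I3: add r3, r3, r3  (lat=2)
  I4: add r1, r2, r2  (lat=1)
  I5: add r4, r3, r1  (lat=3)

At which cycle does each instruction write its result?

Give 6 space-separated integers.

I0 add r3: issue@1 deps=(None,None) exec_start@1 write@3
I1 add r3: issue@2 deps=(None,0) exec_start@3 write@4
I2 mul r3: issue@3 deps=(1,None) exec_start@4 write@5
I3 add r3: issue@4 deps=(2,2) exec_start@5 write@7
I4 add r1: issue@5 deps=(None,None) exec_start@5 write@6
I5 add r4: issue@6 deps=(3,4) exec_start@7 write@10

Answer: 3 4 5 7 6 10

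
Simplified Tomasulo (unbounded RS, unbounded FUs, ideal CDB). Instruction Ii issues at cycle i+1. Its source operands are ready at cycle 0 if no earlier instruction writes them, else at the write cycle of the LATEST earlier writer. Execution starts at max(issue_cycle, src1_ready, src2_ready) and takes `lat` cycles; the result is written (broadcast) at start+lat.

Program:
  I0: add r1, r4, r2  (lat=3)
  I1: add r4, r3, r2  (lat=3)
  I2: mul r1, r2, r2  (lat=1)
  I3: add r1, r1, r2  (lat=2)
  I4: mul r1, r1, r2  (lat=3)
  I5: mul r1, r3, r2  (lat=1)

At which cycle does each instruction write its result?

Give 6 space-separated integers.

Answer: 4 5 4 6 9 7

Derivation:
I0 add r1: issue@1 deps=(None,None) exec_start@1 write@4
I1 add r4: issue@2 deps=(None,None) exec_start@2 write@5
I2 mul r1: issue@3 deps=(None,None) exec_start@3 write@4
I3 add r1: issue@4 deps=(2,None) exec_start@4 write@6
I4 mul r1: issue@5 deps=(3,None) exec_start@6 write@9
I5 mul r1: issue@6 deps=(None,None) exec_start@6 write@7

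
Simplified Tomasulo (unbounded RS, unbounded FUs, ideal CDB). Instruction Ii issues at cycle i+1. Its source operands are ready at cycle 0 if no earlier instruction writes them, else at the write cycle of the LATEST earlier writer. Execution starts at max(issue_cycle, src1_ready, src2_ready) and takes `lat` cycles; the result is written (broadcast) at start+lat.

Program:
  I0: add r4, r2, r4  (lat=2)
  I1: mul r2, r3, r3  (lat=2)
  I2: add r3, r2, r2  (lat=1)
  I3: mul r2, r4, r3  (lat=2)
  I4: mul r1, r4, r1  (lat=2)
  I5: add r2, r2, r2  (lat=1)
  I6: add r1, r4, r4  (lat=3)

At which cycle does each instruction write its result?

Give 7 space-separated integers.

Answer: 3 4 5 7 7 8 10

Derivation:
I0 add r4: issue@1 deps=(None,None) exec_start@1 write@3
I1 mul r2: issue@2 deps=(None,None) exec_start@2 write@4
I2 add r3: issue@3 deps=(1,1) exec_start@4 write@5
I3 mul r2: issue@4 deps=(0,2) exec_start@5 write@7
I4 mul r1: issue@5 deps=(0,None) exec_start@5 write@7
I5 add r2: issue@6 deps=(3,3) exec_start@7 write@8
I6 add r1: issue@7 deps=(0,0) exec_start@7 write@10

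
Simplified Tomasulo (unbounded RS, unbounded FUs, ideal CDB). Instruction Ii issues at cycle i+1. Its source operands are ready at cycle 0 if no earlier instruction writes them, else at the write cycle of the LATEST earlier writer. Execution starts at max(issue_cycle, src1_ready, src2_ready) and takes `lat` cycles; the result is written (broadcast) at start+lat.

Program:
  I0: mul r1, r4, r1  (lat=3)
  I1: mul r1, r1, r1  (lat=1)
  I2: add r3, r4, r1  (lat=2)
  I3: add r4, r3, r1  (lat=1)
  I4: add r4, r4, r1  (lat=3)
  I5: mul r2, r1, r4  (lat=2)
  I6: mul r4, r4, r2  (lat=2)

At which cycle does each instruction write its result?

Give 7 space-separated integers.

Answer: 4 5 7 8 11 13 15

Derivation:
I0 mul r1: issue@1 deps=(None,None) exec_start@1 write@4
I1 mul r1: issue@2 deps=(0,0) exec_start@4 write@5
I2 add r3: issue@3 deps=(None,1) exec_start@5 write@7
I3 add r4: issue@4 deps=(2,1) exec_start@7 write@8
I4 add r4: issue@5 deps=(3,1) exec_start@8 write@11
I5 mul r2: issue@6 deps=(1,4) exec_start@11 write@13
I6 mul r4: issue@7 deps=(4,5) exec_start@13 write@15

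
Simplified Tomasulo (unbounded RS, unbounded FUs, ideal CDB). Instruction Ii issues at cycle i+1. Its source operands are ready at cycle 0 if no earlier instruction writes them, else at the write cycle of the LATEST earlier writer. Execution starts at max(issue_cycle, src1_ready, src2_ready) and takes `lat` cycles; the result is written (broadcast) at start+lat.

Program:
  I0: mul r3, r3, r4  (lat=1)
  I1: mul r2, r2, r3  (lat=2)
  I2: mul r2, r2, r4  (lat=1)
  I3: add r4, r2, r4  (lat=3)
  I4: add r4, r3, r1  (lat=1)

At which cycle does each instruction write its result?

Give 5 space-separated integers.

Answer: 2 4 5 8 6

Derivation:
I0 mul r3: issue@1 deps=(None,None) exec_start@1 write@2
I1 mul r2: issue@2 deps=(None,0) exec_start@2 write@4
I2 mul r2: issue@3 deps=(1,None) exec_start@4 write@5
I3 add r4: issue@4 deps=(2,None) exec_start@5 write@8
I4 add r4: issue@5 deps=(0,None) exec_start@5 write@6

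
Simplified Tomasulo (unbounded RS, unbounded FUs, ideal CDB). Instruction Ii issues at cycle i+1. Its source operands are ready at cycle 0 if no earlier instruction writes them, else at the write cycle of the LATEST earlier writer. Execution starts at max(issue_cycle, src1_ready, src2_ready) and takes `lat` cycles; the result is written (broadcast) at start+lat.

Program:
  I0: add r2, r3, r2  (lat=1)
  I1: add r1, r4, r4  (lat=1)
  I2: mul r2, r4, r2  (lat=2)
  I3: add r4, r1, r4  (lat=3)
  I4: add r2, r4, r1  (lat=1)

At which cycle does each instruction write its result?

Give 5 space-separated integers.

Answer: 2 3 5 7 8

Derivation:
I0 add r2: issue@1 deps=(None,None) exec_start@1 write@2
I1 add r1: issue@2 deps=(None,None) exec_start@2 write@3
I2 mul r2: issue@3 deps=(None,0) exec_start@3 write@5
I3 add r4: issue@4 deps=(1,None) exec_start@4 write@7
I4 add r2: issue@5 deps=(3,1) exec_start@7 write@8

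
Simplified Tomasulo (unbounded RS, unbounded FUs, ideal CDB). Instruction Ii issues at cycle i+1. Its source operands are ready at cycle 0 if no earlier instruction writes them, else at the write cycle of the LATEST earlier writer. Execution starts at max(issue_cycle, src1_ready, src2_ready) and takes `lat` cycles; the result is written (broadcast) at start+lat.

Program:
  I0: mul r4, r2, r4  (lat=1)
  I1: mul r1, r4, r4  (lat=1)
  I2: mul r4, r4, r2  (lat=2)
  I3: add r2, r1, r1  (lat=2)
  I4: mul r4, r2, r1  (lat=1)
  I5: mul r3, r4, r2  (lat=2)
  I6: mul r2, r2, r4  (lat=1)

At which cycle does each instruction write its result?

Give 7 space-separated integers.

Answer: 2 3 5 6 7 9 8

Derivation:
I0 mul r4: issue@1 deps=(None,None) exec_start@1 write@2
I1 mul r1: issue@2 deps=(0,0) exec_start@2 write@3
I2 mul r4: issue@3 deps=(0,None) exec_start@3 write@5
I3 add r2: issue@4 deps=(1,1) exec_start@4 write@6
I4 mul r4: issue@5 deps=(3,1) exec_start@6 write@7
I5 mul r3: issue@6 deps=(4,3) exec_start@7 write@9
I6 mul r2: issue@7 deps=(3,4) exec_start@7 write@8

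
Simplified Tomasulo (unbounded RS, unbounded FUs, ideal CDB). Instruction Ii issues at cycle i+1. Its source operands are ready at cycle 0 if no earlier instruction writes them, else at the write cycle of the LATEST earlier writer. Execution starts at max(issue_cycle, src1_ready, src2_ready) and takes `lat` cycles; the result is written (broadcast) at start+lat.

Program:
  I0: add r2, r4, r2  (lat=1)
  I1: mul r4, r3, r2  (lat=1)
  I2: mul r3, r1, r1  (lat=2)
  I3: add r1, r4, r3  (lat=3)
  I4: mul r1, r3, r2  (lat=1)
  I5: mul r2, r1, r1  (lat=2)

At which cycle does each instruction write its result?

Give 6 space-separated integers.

I0 add r2: issue@1 deps=(None,None) exec_start@1 write@2
I1 mul r4: issue@2 deps=(None,0) exec_start@2 write@3
I2 mul r3: issue@3 deps=(None,None) exec_start@3 write@5
I3 add r1: issue@4 deps=(1,2) exec_start@5 write@8
I4 mul r1: issue@5 deps=(2,0) exec_start@5 write@6
I5 mul r2: issue@6 deps=(4,4) exec_start@6 write@8

Answer: 2 3 5 8 6 8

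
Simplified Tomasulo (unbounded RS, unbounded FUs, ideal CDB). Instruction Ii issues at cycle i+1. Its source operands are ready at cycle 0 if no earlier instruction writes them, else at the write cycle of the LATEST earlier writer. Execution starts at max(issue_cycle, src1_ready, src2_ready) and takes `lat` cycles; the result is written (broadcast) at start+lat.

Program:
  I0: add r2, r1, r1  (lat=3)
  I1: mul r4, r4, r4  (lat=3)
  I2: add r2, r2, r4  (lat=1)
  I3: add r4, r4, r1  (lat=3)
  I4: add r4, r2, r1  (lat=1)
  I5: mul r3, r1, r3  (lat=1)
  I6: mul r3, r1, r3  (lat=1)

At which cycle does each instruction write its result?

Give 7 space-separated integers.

I0 add r2: issue@1 deps=(None,None) exec_start@1 write@4
I1 mul r4: issue@2 deps=(None,None) exec_start@2 write@5
I2 add r2: issue@3 deps=(0,1) exec_start@5 write@6
I3 add r4: issue@4 deps=(1,None) exec_start@5 write@8
I4 add r4: issue@5 deps=(2,None) exec_start@6 write@7
I5 mul r3: issue@6 deps=(None,None) exec_start@6 write@7
I6 mul r3: issue@7 deps=(None,5) exec_start@7 write@8

Answer: 4 5 6 8 7 7 8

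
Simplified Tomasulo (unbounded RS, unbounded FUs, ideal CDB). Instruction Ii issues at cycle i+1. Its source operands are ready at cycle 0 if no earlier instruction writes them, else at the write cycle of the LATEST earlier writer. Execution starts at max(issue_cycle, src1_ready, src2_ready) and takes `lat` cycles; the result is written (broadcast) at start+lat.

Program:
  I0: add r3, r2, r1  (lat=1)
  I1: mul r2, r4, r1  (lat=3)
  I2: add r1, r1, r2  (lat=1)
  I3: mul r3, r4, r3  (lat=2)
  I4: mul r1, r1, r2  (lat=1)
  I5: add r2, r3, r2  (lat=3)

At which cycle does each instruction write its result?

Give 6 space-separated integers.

I0 add r3: issue@1 deps=(None,None) exec_start@1 write@2
I1 mul r2: issue@2 deps=(None,None) exec_start@2 write@5
I2 add r1: issue@3 deps=(None,1) exec_start@5 write@6
I3 mul r3: issue@4 deps=(None,0) exec_start@4 write@6
I4 mul r1: issue@5 deps=(2,1) exec_start@6 write@7
I5 add r2: issue@6 deps=(3,1) exec_start@6 write@9

Answer: 2 5 6 6 7 9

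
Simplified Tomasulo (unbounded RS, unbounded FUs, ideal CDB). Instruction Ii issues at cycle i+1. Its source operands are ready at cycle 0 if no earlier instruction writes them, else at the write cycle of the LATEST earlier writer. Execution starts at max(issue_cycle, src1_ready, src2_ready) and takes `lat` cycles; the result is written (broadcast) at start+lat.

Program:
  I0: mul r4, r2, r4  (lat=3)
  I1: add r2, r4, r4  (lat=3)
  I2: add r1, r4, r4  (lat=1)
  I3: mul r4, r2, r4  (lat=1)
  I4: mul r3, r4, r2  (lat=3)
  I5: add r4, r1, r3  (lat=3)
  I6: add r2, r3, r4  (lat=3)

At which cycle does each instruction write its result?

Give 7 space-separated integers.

Answer: 4 7 5 8 11 14 17

Derivation:
I0 mul r4: issue@1 deps=(None,None) exec_start@1 write@4
I1 add r2: issue@2 deps=(0,0) exec_start@4 write@7
I2 add r1: issue@3 deps=(0,0) exec_start@4 write@5
I3 mul r4: issue@4 deps=(1,0) exec_start@7 write@8
I4 mul r3: issue@5 deps=(3,1) exec_start@8 write@11
I5 add r4: issue@6 deps=(2,4) exec_start@11 write@14
I6 add r2: issue@7 deps=(4,5) exec_start@14 write@17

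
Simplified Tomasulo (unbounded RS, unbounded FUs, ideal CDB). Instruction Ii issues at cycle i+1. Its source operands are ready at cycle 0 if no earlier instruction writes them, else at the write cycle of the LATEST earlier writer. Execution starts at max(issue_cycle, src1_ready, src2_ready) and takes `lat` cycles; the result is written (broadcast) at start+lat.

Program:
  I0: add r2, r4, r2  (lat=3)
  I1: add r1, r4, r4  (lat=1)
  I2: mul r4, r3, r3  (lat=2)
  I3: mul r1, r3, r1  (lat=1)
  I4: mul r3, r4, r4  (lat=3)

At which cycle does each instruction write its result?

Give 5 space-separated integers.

I0 add r2: issue@1 deps=(None,None) exec_start@1 write@4
I1 add r1: issue@2 deps=(None,None) exec_start@2 write@3
I2 mul r4: issue@3 deps=(None,None) exec_start@3 write@5
I3 mul r1: issue@4 deps=(None,1) exec_start@4 write@5
I4 mul r3: issue@5 deps=(2,2) exec_start@5 write@8

Answer: 4 3 5 5 8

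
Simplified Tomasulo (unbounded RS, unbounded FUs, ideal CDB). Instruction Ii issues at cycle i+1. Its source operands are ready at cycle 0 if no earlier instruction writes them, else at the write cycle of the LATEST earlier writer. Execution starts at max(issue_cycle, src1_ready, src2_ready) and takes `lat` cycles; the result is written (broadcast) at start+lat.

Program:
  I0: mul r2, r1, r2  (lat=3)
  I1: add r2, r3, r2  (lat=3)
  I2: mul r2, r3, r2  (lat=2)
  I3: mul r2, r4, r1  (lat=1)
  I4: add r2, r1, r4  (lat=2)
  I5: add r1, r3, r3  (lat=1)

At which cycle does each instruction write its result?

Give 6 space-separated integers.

I0 mul r2: issue@1 deps=(None,None) exec_start@1 write@4
I1 add r2: issue@2 deps=(None,0) exec_start@4 write@7
I2 mul r2: issue@3 deps=(None,1) exec_start@7 write@9
I3 mul r2: issue@4 deps=(None,None) exec_start@4 write@5
I4 add r2: issue@5 deps=(None,None) exec_start@5 write@7
I5 add r1: issue@6 deps=(None,None) exec_start@6 write@7

Answer: 4 7 9 5 7 7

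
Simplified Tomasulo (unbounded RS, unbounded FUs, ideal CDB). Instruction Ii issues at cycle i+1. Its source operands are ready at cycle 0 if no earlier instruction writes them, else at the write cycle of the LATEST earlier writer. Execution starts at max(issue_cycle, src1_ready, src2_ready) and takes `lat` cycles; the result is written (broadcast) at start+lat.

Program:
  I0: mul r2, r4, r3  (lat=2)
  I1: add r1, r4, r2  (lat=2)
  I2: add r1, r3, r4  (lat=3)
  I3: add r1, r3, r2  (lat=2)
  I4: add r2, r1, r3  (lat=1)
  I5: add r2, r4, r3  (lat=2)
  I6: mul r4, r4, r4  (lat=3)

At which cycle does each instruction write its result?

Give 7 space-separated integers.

I0 mul r2: issue@1 deps=(None,None) exec_start@1 write@3
I1 add r1: issue@2 deps=(None,0) exec_start@3 write@5
I2 add r1: issue@3 deps=(None,None) exec_start@3 write@6
I3 add r1: issue@4 deps=(None,0) exec_start@4 write@6
I4 add r2: issue@5 deps=(3,None) exec_start@6 write@7
I5 add r2: issue@6 deps=(None,None) exec_start@6 write@8
I6 mul r4: issue@7 deps=(None,None) exec_start@7 write@10

Answer: 3 5 6 6 7 8 10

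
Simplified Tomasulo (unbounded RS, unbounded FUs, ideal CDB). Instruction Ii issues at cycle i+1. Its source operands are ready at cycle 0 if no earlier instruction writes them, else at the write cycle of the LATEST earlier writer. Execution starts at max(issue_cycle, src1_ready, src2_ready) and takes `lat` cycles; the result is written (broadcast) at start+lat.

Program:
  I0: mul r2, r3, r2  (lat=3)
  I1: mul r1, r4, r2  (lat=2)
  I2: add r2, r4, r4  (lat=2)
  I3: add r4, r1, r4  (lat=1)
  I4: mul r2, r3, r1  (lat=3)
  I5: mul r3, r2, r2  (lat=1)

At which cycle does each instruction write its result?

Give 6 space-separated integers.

Answer: 4 6 5 7 9 10

Derivation:
I0 mul r2: issue@1 deps=(None,None) exec_start@1 write@4
I1 mul r1: issue@2 deps=(None,0) exec_start@4 write@6
I2 add r2: issue@3 deps=(None,None) exec_start@3 write@5
I3 add r4: issue@4 deps=(1,None) exec_start@6 write@7
I4 mul r2: issue@5 deps=(None,1) exec_start@6 write@9
I5 mul r3: issue@6 deps=(4,4) exec_start@9 write@10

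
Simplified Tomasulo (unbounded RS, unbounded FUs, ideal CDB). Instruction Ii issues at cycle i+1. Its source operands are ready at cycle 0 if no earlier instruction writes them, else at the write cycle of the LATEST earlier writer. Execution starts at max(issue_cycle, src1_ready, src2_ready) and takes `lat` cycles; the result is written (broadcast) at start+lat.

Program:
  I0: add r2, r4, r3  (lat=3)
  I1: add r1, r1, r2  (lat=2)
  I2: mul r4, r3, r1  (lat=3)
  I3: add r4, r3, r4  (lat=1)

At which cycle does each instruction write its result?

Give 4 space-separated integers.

Answer: 4 6 9 10

Derivation:
I0 add r2: issue@1 deps=(None,None) exec_start@1 write@4
I1 add r1: issue@2 deps=(None,0) exec_start@4 write@6
I2 mul r4: issue@3 deps=(None,1) exec_start@6 write@9
I3 add r4: issue@4 deps=(None,2) exec_start@9 write@10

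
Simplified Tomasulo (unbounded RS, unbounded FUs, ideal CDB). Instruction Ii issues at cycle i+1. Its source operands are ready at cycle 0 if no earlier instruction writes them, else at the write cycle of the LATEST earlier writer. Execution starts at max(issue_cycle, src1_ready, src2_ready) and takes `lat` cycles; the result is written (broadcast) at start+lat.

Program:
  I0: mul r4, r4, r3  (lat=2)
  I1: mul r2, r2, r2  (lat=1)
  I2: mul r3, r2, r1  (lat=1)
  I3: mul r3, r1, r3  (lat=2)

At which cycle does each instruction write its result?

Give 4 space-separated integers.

Answer: 3 3 4 6

Derivation:
I0 mul r4: issue@1 deps=(None,None) exec_start@1 write@3
I1 mul r2: issue@2 deps=(None,None) exec_start@2 write@3
I2 mul r3: issue@3 deps=(1,None) exec_start@3 write@4
I3 mul r3: issue@4 deps=(None,2) exec_start@4 write@6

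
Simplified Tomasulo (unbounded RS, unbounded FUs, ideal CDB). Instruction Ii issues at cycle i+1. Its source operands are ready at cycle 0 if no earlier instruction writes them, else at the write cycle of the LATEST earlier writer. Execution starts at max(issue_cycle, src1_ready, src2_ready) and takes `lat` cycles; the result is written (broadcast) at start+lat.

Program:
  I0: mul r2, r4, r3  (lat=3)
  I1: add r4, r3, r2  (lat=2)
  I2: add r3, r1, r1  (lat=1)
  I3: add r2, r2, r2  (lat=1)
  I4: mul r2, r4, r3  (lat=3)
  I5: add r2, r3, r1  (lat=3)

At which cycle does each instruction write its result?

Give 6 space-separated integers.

I0 mul r2: issue@1 deps=(None,None) exec_start@1 write@4
I1 add r4: issue@2 deps=(None,0) exec_start@4 write@6
I2 add r3: issue@3 deps=(None,None) exec_start@3 write@4
I3 add r2: issue@4 deps=(0,0) exec_start@4 write@5
I4 mul r2: issue@5 deps=(1,2) exec_start@6 write@9
I5 add r2: issue@6 deps=(2,None) exec_start@6 write@9

Answer: 4 6 4 5 9 9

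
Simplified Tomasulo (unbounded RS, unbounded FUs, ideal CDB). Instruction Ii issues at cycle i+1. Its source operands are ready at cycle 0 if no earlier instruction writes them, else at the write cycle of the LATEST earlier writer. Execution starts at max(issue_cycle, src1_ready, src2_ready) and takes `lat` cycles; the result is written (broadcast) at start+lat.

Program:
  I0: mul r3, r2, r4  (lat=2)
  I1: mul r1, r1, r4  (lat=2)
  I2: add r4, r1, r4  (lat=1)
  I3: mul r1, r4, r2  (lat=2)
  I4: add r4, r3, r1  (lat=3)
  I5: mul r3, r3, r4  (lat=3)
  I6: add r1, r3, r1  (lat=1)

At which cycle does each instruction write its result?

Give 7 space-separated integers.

Answer: 3 4 5 7 10 13 14

Derivation:
I0 mul r3: issue@1 deps=(None,None) exec_start@1 write@3
I1 mul r1: issue@2 deps=(None,None) exec_start@2 write@4
I2 add r4: issue@3 deps=(1,None) exec_start@4 write@5
I3 mul r1: issue@4 deps=(2,None) exec_start@5 write@7
I4 add r4: issue@5 deps=(0,3) exec_start@7 write@10
I5 mul r3: issue@6 deps=(0,4) exec_start@10 write@13
I6 add r1: issue@7 deps=(5,3) exec_start@13 write@14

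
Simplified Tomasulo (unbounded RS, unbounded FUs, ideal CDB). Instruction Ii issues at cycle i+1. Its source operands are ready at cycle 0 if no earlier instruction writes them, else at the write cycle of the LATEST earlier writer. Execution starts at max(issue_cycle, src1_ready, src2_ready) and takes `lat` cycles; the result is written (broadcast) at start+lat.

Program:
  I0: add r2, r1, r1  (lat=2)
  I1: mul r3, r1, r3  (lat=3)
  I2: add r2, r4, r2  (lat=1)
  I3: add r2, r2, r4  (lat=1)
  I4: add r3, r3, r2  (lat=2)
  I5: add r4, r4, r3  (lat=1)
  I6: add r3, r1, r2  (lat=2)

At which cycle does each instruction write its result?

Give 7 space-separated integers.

I0 add r2: issue@1 deps=(None,None) exec_start@1 write@3
I1 mul r3: issue@2 deps=(None,None) exec_start@2 write@5
I2 add r2: issue@3 deps=(None,0) exec_start@3 write@4
I3 add r2: issue@4 deps=(2,None) exec_start@4 write@5
I4 add r3: issue@5 deps=(1,3) exec_start@5 write@7
I5 add r4: issue@6 deps=(None,4) exec_start@7 write@8
I6 add r3: issue@7 deps=(None,3) exec_start@7 write@9

Answer: 3 5 4 5 7 8 9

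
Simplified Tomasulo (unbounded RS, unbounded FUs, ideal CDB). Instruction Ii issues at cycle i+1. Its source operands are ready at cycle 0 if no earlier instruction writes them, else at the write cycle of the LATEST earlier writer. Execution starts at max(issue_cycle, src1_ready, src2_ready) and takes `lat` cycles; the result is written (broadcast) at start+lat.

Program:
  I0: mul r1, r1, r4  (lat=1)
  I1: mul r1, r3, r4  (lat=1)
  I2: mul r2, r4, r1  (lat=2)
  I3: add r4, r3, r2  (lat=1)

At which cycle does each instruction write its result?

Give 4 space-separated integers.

I0 mul r1: issue@1 deps=(None,None) exec_start@1 write@2
I1 mul r1: issue@2 deps=(None,None) exec_start@2 write@3
I2 mul r2: issue@3 deps=(None,1) exec_start@3 write@5
I3 add r4: issue@4 deps=(None,2) exec_start@5 write@6

Answer: 2 3 5 6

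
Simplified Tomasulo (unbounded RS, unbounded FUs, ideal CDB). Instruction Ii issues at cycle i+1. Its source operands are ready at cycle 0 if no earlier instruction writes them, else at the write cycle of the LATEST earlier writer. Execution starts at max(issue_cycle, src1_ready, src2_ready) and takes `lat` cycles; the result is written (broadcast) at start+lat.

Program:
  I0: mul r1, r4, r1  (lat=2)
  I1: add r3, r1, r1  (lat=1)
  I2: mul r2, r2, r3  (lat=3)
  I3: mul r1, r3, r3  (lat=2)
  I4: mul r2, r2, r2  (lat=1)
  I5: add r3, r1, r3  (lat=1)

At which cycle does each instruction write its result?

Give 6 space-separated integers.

Answer: 3 4 7 6 8 7

Derivation:
I0 mul r1: issue@1 deps=(None,None) exec_start@1 write@3
I1 add r3: issue@2 deps=(0,0) exec_start@3 write@4
I2 mul r2: issue@3 deps=(None,1) exec_start@4 write@7
I3 mul r1: issue@4 deps=(1,1) exec_start@4 write@6
I4 mul r2: issue@5 deps=(2,2) exec_start@7 write@8
I5 add r3: issue@6 deps=(3,1) exec_start@6 write@7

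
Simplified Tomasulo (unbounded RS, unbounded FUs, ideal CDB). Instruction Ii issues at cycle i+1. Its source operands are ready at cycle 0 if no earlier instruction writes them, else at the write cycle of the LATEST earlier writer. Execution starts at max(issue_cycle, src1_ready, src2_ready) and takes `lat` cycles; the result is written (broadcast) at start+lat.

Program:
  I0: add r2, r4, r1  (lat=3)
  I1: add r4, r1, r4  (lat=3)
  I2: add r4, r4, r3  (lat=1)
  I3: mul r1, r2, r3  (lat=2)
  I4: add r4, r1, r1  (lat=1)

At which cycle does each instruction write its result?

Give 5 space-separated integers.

Answer: 4 5 6 6 7

Derivation:
I0 add r2: issue@1 deps=(None,None) exec_start@1 write@4
I1 add r4: issue@2 deps=(None,None) exec_start@2 write@5
I2 add r4: issue@3 deps=(1,None) exec_start@5 write@6
I3 mul r1: issue@4 deps=(0,None) exec_start@4 write@6
I4 add r4: issue@5 deps=(3,3) exec_start@6 write@7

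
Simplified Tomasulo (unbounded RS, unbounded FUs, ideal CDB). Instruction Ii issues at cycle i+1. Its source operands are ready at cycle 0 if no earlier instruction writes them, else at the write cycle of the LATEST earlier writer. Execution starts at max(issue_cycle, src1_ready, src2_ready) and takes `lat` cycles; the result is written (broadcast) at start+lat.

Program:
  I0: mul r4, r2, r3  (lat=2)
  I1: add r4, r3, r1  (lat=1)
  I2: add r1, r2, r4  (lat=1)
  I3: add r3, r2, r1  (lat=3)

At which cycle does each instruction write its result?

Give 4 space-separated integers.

Answer: 3 3 4 7

Derivation:
I0 mul r4: issue@1 deps=(None,None) exec_start@1 write@3
I1 add r4: issue@2 deps=(None,None) exec_start@2 write@3
I2 add r1: issue@3 deps=(None,1) exec_start@3 write@4
I3 add r3: issue@4 deps=(None,2) exec_start@4 write@7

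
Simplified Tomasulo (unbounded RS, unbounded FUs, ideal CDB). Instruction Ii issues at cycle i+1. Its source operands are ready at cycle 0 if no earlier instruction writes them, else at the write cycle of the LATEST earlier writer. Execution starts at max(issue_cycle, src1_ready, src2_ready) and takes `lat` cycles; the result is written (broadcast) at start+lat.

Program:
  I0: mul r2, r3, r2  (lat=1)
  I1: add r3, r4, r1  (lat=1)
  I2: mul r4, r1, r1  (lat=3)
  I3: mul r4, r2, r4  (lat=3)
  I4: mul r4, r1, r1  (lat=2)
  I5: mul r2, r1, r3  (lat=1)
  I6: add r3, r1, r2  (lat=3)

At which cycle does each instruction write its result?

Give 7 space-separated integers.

I0 mul r2: issue@1 deps=(None,None) exec_start@1 write@2
I1 add r3: issue@2 deps=(None,None) exec_start@2 write@3
I2 mul r4: issue@3 deps=(None,None) exec_start@3 write@6
I3 mul r4: issue@4 deps=(0,2) exec_start@6 write@9
I4 mul r4: issue@5 deps=(None,None) exec_start@5 write@7
I5 mul r2: issue@6 deps=(None,1) exec_start@6 write@7
I6 add r3: issue@7 deps=(None,5) exec_start@7 write@10

Answer: 2 3 6 9 7 7 10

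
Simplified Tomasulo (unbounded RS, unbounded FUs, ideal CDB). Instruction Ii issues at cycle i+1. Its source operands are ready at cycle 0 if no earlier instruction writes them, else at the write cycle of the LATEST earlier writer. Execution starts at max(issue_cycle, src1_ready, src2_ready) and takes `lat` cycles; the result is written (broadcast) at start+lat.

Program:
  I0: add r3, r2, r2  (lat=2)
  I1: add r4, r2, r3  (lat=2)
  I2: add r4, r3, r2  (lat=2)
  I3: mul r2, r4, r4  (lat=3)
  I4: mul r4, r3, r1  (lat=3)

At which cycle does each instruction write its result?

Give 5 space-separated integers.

Answer: 3 5 5 8 8

Derivation:
I0 add r3: issue@1 deps=(None,None) exec_start@1 write@3
I1 add r4: issue@2 deps=(None,0) exec_start@3 write@5
I2 add r4: issue@3 deps=(0,None) exec_start@3 write@5
I3 mul r2: issue@4 deps=(2,2) exec_start@5 write@8
I4 mul r4: issue@5 deps=(0,None) exec_start@5 write@8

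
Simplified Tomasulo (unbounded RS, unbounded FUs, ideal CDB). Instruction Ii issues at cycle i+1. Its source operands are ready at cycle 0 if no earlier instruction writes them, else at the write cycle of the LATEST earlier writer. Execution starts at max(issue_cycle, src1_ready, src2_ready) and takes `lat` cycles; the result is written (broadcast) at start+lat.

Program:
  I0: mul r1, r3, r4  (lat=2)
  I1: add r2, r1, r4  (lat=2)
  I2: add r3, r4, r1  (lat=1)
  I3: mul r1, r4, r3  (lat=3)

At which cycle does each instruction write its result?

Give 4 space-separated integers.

I0 mul r1: issue@1 deps=(None,None) exec_start@1 write@3
I1 add r2: issue@2 deps=(0,None) exec_start@3 write@5
I2 add r3: issue@3 deps=(None,0) exec_start@3 write@4
I3 mul r1: issue@4 deps=(None,2) exec_start@4 write@7

Answer: 3 5 4 7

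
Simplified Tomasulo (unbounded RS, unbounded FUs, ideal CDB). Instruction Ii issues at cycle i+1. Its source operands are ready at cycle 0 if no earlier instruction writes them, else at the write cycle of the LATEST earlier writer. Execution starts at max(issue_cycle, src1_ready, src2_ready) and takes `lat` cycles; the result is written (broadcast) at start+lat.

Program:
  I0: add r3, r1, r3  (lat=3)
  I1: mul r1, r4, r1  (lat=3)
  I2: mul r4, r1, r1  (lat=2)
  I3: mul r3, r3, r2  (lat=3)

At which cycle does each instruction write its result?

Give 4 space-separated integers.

I0 add r3: issue@1 deps=(None,None) exec_start@1 write@4
I1 mul r1: issue@2 deps=(None,None) exec_start@2 write@5
I2 mul r4: issue@3 deps=(1,1) exec_start@5 write@7
I3 mul r3: issue@4 deps=(0,None) exec_start@4 write@7

Answer: 4 5 7 7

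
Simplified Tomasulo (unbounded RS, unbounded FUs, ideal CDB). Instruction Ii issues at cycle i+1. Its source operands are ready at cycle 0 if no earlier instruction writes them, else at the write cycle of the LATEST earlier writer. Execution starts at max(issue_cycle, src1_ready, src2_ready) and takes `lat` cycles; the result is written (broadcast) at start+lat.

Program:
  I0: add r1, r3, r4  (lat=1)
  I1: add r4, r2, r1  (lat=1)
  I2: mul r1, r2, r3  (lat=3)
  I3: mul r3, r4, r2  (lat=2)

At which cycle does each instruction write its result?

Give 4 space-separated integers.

Answer: 2 3 6 6

Derivation:
I0 add r1: issue@1 deps=(None,None) exec_start@1 write@2
I1 add r4: issue@2 deps=(None,0) exec_start@2 write@3
I2 mul r1: issue@3 deps=(None,None) exec_start@3 write@6
I3 mul r3: issue@4 deps=(1,None) exec_start@4 write@6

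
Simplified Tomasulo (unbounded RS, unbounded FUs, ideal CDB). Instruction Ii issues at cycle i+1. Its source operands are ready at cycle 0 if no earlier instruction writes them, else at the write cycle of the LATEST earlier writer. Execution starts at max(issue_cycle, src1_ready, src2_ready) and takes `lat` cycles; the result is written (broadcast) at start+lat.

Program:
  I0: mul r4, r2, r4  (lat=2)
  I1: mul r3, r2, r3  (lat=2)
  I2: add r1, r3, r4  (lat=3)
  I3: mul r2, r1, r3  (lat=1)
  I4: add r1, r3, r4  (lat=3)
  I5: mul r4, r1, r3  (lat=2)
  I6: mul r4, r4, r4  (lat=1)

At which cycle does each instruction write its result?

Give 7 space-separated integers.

I0 mul r4: issue@1 deps=(None,None) exec_start@1 write@3
I1 mul r3: issue@2 deps=(None,None) exec_start@2 write@4
I2 add r1: issue@3 deps=(1,0) exec_start@4 write@7
I3 mul r2: issue@4 deps=(2,1) exec_start@7 write@8
I4 add r1: issue@5 deps=(1,0) exec_start@5 write@8
I5 mul r4: issue@6 deps=(4,1) exec_start@8 write@10
I6 mul r4: issue@7 deps=(5,5) exec_start@10 write@11

Answer: 3 4 7 8 8 10 11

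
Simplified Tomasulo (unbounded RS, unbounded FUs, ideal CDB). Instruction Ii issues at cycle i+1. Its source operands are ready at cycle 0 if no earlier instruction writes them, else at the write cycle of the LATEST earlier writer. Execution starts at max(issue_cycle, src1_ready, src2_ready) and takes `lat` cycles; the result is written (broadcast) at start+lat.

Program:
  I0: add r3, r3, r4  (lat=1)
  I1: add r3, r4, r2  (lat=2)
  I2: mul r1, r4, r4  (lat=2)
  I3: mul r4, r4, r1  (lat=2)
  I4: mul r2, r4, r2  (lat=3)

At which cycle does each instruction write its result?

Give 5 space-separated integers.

Answer: 2 4 5 7 10

Derivation:
I0 add r3: issue@1 deps=(None,None) exec_start@1 write@2
I1 add r3: issue@2 deps=(None,None) exec_start@2 write@4
I2 mul r1: issue@3 deps=(None,None) exec_start@3 write@5
I3 mul r4: issue@4 deps=(None,2) exec_start@5 write@7
I4 mul r2: issue@5 deps=(3,None) exec_start@7 write@10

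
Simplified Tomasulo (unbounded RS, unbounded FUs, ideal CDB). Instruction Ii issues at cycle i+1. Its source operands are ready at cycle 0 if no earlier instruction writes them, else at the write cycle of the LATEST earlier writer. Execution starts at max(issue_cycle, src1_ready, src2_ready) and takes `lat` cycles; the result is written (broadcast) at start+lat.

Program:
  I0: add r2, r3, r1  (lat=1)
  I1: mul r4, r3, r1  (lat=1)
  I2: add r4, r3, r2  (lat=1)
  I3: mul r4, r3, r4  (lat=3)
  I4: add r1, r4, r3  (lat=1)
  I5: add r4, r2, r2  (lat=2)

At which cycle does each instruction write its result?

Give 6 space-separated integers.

Answer: 2 3 4 7 8 8

Derivation:
I0 add r2: issue@1 deps=(None,None) exec_start@1 write@2
I1 mul r4: issue@2 deps=(None,None) exec_start@2 write@3
I2 add r4: issue@3 deps=(None,0) exec_start@3 write@4
I3 mul r4: issue@4 deps=(None,2) exec_start@4 write@7
I4 add r1: issue@5 deps=(3,None) exec_start@7 write@8
I5 add r4: issue@6 deps=(0,0) exec_start@6 write@8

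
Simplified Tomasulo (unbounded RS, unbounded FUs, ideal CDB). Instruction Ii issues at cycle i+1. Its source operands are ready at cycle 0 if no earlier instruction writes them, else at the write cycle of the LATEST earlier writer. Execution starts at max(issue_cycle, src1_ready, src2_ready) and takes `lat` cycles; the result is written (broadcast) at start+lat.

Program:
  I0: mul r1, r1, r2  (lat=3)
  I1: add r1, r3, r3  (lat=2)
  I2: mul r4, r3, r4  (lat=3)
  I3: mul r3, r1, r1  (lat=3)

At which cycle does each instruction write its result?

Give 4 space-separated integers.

Answer: 4 4 6 7

Derivation:
I0 mul r1: issue@1 deps=(None,None) exec_start@1 write@4
I1 add r1: issue@2 deps=(None,None) exec_start@2 write@4
I2 mul r4: issue@3 deps=(None,None) exec_start@3 write@6
I3 mul r3: issue@4 deps=(1,1) exec_start@4 write@7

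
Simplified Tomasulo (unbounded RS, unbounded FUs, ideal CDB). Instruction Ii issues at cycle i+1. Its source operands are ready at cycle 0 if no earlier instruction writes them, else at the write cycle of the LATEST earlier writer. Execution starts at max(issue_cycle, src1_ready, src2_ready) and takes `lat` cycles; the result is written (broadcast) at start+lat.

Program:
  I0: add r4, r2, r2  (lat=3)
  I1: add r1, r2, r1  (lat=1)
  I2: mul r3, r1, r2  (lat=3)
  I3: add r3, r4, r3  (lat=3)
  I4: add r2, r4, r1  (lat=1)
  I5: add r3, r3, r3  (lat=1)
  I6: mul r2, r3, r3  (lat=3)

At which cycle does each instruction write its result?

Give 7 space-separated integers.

I0 add r4: issue@1 deps=(None,None) exec_start@1 write@4
I1 add r1: issue@2 deps=(None,None) exec_start@2 write@3
I2 mul r3: issue@3 deps=(1,None) exec_start@3 write@6
I3 add r3: issue@4 deps=(0,2) exec_start@6 write@9
I4 add r2: issue@5 deps=(0,1) exec_start@5 write@6
I5 add r3: issue@6 deps=(3,3) exec_start@9 write@10
I6 mul r2: issue@7 deps=(5,5) exec_start@10 write@13

Answer: 4 3 6 9 6 10 13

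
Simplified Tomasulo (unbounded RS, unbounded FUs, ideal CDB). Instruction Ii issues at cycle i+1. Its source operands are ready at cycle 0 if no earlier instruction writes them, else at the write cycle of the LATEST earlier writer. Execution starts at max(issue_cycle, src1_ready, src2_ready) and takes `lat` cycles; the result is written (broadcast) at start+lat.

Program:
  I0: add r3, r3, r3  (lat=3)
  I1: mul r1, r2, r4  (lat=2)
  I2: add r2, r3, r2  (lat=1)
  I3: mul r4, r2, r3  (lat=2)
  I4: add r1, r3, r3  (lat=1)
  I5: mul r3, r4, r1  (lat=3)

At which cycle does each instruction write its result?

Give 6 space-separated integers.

I0 add r3: issue@1 deps=(None,None) exec_start@1 write@4
I1 mul r1: issue@2 deps=(None,None) exec_start@2 write@4
I2 add r2: issue@3 deps=(0,None) exec_start@4 write@5
I3 mul r4: issue@4 deps=(2,0) exec_start@5 write@7
I4 add r1: issue@5 deps=(0,0) exec_start@5 write@6
I5 mul r3: issue@6 deps=(3,4) exec_start@7 write@10

Answer: 4 4 5 7 6 10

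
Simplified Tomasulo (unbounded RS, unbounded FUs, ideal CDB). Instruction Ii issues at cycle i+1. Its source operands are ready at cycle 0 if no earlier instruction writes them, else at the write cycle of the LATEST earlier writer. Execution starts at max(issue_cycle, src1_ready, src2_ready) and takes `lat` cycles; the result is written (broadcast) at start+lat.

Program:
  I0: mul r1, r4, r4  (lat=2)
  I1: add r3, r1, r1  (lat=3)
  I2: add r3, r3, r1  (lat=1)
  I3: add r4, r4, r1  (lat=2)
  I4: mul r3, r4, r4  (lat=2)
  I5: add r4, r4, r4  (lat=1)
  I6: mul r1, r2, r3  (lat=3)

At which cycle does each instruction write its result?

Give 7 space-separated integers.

I0 mul r1: issue@1 deps=(None,None) exec_start@1 write@3
I1 add r3: issue@2 deps=(0,0) exec_start@3 write@6
I2 add r3: issue@3 deps=(1,0) exec_start@6 write@7
I3 add r4: issue@4 deps=(None,0) exec_start@4 write@6
I4 mul r3: issue@5 deps=(3,3) exec_start@6 write@8
I5 add r4: issue@6 deps=(3,3) exec_start@6 write@7
I6 mul r1: issue@7 deps=(None,4) exec_start@8 write@11

Answer: 3 6 7 6 8 7 11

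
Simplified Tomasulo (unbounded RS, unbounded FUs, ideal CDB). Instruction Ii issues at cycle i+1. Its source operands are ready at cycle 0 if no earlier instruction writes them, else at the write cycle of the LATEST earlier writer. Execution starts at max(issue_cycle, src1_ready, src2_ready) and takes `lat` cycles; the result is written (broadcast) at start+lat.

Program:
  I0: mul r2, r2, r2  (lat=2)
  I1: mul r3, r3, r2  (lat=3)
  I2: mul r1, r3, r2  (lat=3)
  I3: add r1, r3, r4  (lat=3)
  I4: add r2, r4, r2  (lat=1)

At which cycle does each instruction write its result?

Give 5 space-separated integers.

Answer: 3 6 9 9 6

Derivation:
I0 mul r2: issue@1 deps=(None,None) exec_start@1 write@3
I1 mul r3: issue@2 deps=(None,0) exec_start@3 write@6
I2 mul r1: issue@3 deps=(1,0) exec_start@6 write@9
I3 add r1: issue@4 deps=(1,None) exec_start@6 write@9
I4 add r2: issue@5 deps=(None,0) exec_start@5 write@6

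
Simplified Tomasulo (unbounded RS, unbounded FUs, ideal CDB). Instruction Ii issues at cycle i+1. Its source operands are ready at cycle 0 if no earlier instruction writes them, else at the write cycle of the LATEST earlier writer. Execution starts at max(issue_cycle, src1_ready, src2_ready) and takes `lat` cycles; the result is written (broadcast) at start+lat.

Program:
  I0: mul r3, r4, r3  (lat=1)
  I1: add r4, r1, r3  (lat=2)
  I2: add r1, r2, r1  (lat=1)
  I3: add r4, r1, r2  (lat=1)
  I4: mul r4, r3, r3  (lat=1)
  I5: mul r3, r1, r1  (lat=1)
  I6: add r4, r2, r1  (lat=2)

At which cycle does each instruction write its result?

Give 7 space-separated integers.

Answer: 2 4 4 5 6 7 9

Derivation:
I0 mul r3: issue@1 deps=(None,None) exec_start@1 write@2
I1 add r4: issue@2 deps=(None,0) exec_start@2 write@4
I2 add r1: issue@3 deps=(None,None) exec_start@3 write@4
I3 add r4: issue@4 deps=(2,None) exec_start@4 write@5
I4 mul r4: issue@5 deps=(0,0) exec_start@5 write@6
I5 mul r3: issue@6 deps=(2,2) exec_start@6 write@7
I6 add r4: issue@7 deps=(None,2) exec_start@7 write@9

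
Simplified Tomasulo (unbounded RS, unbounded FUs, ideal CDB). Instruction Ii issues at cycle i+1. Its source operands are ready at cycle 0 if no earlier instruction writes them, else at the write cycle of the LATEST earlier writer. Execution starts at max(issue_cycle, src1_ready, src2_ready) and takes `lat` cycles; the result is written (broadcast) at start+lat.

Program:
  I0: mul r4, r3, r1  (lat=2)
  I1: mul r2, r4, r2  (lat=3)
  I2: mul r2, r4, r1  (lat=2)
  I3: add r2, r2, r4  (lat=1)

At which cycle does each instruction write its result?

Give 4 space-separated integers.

I0 mul r4: issue@1 deps=(None,None) exec_start@1 write@3
I1 mul r2: issue@2 deps=(0,None) exec_start@3 write@6
I2 mul r2: issue@3 deps=(0,None) exec_start@3 write@5
I3 add r2: issue@4 deps=(2,0) exec_start@5 write@6

Answer: 3 6 5 6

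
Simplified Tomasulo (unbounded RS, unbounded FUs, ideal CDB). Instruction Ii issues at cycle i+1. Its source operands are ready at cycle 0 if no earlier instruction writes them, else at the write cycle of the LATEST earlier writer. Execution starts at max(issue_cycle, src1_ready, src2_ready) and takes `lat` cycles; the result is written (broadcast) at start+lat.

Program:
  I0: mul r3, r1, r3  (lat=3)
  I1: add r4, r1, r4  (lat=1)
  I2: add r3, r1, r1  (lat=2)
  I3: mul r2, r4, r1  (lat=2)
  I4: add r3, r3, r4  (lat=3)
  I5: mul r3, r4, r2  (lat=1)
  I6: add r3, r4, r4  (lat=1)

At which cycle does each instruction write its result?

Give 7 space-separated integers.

Answer: 4 3 5 6 8 7 8

Derivation:
I0 mul r3: issue@1 deps=(None,None) exec_start@1 write@4
I1 add r4: issue@2 deps=(None,None) exec_start@2 write@3
I2 add r3: issue@3 deps=(None,None) exec_start@3 write@5
I3 mul r2: issue@4 deps=(1,None) exec_start@4 write@6
I4 add r3: issue@5 deps=(2,1) exec_start@5 write@8
I5 mul r3: issue@6 deps=(1,3) exec_start@6 write@7
I6 add r3: issue@7 deps=(1,1) exec_start@7 write@8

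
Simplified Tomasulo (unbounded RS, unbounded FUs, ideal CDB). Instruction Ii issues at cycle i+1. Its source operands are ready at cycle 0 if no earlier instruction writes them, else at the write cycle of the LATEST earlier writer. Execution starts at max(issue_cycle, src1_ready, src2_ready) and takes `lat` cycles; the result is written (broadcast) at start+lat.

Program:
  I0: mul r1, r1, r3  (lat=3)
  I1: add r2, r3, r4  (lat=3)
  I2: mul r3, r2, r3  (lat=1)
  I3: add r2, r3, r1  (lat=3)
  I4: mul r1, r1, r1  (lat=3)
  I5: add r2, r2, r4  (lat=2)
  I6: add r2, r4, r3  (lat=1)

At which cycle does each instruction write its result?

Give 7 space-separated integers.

Answer: 4 5 6 9 8 11 8

Derivation:
I0 mul r1: issue@1 deps=(None,None) exec_start@1 write@4
I1 add r2: issue@2 deps=(None,None) exec_start@2 write@5
I2 mul r3: issue@3 deps=(1,None) exec_start@5 write@6
I3 add r2: issue@4 deps=(2,0) exec_start@6 write@9
I4 mul r1: issue@5 deps=(0,0) exec_start@5 write@8
I5 add r2: issue@6 deps=(3,None) exec_start@9 write@11
I6 add r2: issue@7 deps=(None,2) exec_start@7 write@8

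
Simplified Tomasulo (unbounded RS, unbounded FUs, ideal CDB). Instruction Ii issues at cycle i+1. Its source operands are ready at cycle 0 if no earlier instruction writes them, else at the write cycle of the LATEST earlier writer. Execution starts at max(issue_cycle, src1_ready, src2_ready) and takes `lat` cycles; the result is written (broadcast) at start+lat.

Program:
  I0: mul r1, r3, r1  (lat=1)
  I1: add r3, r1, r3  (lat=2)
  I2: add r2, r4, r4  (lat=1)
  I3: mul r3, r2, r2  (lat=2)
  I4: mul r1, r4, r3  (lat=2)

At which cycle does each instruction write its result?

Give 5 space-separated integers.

Answer: 2 4 4 6 8

Derivation:
I0 mul r1: issue@1 deps=(None,None) exec_start@1 write@2
I1 add r3: issue@2 deps=(0,None) exec_start@2 write@4
I2 add r2: issue@3 deps=(None,None) exec_start@3 write@4
I3 mul r3: issue@4 deps=(2,2) exec_start@4 write@6
I4 mul r1: issue@5 deps=(None,3) exec_start@6 write@8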